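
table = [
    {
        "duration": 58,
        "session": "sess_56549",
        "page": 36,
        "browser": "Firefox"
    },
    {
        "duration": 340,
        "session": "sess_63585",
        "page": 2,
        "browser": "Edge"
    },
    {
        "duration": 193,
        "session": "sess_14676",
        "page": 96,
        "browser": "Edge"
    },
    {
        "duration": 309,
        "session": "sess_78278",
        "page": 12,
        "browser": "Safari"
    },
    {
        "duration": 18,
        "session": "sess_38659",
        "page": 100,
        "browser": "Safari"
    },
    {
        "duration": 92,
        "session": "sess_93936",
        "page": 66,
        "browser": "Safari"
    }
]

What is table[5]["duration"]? 92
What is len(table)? 6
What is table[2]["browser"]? "Edge"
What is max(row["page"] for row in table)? 100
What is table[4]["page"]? 100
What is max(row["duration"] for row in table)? 340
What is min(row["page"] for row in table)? 2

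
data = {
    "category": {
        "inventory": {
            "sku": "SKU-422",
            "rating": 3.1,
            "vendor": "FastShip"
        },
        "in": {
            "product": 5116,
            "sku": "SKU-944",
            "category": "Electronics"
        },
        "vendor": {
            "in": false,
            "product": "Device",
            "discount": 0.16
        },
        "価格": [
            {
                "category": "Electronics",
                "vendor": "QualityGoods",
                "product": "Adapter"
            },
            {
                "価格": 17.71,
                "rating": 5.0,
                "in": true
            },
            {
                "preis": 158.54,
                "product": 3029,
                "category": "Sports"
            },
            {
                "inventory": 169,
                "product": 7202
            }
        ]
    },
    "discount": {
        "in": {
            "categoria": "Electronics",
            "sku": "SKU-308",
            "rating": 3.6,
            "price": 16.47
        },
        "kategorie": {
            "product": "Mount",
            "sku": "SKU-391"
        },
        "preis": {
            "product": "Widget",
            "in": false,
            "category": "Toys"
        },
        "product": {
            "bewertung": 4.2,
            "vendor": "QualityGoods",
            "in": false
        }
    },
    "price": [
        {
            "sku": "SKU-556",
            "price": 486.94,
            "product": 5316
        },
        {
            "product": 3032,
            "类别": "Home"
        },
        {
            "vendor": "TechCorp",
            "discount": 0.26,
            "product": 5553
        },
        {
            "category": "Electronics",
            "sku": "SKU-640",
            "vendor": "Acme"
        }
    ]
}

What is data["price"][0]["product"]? 5316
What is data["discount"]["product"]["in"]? False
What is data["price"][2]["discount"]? 0.26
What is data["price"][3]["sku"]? "SKU-640"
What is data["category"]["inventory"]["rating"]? 3.1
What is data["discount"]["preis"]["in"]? False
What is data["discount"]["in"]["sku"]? "SKU-308"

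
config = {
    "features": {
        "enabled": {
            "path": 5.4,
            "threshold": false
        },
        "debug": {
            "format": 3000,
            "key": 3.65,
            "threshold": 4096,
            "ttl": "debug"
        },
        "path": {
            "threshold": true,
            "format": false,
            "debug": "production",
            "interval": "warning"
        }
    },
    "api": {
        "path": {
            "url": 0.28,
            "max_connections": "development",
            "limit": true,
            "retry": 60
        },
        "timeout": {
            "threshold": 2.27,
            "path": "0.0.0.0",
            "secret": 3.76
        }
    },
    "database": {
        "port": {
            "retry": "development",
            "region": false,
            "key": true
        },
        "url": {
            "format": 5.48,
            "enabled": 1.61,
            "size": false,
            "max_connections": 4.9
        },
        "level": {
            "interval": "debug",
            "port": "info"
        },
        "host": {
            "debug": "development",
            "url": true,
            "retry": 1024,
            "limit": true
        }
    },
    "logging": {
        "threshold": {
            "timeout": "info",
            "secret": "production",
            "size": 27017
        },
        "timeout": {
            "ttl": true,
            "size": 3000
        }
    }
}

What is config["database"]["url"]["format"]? 5.48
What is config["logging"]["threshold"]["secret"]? "production"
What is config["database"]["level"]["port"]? "info"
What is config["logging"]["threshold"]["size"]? 27017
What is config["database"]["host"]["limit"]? True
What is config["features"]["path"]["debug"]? "production"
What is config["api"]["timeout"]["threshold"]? 2.27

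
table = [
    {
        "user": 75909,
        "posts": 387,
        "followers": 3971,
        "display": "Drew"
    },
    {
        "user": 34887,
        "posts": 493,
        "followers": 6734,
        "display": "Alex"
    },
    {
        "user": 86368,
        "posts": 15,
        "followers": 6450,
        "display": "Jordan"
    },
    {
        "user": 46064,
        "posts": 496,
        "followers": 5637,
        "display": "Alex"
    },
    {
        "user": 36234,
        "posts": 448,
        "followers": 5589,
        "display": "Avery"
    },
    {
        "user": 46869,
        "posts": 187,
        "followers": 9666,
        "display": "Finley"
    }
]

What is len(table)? 6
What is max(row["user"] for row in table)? 86368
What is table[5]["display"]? "Finley"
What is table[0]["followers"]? 3971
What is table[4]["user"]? 36234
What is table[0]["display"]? "Drew"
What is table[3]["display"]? "Alex"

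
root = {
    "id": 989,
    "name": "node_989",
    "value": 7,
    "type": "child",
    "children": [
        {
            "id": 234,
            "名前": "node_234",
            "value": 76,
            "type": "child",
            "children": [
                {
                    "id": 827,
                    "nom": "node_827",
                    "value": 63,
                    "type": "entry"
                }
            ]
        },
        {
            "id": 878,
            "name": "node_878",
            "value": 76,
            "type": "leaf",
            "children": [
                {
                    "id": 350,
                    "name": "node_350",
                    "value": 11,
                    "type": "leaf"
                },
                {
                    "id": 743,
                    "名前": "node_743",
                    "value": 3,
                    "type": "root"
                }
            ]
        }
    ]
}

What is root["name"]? "node_989"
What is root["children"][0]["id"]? 234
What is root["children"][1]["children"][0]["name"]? "node_350"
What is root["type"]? "child"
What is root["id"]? 989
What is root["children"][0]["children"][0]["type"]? "entry"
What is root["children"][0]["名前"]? "node_234"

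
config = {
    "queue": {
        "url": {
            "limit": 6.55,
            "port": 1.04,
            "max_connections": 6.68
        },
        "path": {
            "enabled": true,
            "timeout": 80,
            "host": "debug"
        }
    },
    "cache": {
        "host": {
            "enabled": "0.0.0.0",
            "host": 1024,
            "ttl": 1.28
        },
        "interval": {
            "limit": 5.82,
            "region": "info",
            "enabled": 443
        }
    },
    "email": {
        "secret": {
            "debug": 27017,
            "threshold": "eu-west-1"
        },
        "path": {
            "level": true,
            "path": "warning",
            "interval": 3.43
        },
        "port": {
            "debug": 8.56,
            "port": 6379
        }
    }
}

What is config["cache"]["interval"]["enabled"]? 443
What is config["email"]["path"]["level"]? True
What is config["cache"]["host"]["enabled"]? "0.0.0.0"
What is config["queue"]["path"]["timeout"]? 80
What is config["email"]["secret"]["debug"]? 27017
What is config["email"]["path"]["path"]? "warning"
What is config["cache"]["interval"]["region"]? "info"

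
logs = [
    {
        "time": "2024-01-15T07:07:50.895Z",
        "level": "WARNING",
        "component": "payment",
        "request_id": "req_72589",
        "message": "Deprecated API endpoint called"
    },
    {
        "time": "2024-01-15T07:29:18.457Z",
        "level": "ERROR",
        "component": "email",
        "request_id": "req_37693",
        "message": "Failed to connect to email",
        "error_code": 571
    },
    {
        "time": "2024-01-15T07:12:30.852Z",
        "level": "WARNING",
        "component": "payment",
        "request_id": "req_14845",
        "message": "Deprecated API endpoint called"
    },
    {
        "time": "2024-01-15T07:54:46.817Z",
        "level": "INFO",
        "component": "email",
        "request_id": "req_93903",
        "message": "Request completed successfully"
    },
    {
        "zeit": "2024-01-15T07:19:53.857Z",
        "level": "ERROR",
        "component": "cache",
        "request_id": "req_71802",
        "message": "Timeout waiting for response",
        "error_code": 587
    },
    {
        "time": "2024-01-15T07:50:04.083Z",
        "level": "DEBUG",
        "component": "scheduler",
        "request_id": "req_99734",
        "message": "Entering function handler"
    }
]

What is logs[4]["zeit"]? "2024-01-15T07:19:53.857Z"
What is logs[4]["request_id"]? "req_71802"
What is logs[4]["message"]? "Timeout waiting for response"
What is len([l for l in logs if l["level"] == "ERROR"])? 2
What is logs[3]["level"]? "INFO"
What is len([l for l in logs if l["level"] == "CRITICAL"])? 0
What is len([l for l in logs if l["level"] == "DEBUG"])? 1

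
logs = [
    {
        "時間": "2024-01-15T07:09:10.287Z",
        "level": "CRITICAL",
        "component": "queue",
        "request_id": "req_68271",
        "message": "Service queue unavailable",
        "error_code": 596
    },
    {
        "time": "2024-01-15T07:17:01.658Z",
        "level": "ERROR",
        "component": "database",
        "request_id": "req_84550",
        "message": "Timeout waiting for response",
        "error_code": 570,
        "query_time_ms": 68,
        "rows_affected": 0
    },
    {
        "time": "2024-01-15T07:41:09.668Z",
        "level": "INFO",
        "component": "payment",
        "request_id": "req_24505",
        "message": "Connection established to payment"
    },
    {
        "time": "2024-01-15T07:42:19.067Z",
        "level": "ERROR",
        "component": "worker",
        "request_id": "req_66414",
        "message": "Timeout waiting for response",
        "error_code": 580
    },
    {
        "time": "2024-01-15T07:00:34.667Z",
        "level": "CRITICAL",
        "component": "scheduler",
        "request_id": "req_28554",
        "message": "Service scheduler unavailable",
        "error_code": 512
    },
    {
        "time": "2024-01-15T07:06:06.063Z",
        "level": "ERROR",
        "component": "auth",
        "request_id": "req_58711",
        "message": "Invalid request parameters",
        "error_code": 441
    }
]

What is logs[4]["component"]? "scheduler"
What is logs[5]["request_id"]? "req_58711"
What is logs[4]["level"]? "CRITICAL"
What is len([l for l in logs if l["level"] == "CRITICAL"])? 2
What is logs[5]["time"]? "2024-01-15T07:06:06.063Z"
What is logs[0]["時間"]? "2024-01-15T07:09:10.287Z"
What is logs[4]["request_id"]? "req_28554"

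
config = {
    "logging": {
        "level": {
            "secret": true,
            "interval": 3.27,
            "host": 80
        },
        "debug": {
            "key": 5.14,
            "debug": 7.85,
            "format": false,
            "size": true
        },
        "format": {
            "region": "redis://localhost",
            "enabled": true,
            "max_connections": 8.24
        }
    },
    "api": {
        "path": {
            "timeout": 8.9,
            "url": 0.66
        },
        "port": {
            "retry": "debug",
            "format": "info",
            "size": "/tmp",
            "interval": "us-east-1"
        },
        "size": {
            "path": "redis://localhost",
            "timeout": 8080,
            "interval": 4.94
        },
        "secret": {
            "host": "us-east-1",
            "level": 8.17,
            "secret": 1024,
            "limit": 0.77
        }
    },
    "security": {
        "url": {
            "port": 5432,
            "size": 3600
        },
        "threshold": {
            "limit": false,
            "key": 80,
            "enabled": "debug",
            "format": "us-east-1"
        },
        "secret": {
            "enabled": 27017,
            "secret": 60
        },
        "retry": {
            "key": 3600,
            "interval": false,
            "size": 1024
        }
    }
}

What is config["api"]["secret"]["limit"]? 0.77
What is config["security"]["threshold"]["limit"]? False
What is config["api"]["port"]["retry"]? "debug"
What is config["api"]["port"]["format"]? "info"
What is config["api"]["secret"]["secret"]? 1024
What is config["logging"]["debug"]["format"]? False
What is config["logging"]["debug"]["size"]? True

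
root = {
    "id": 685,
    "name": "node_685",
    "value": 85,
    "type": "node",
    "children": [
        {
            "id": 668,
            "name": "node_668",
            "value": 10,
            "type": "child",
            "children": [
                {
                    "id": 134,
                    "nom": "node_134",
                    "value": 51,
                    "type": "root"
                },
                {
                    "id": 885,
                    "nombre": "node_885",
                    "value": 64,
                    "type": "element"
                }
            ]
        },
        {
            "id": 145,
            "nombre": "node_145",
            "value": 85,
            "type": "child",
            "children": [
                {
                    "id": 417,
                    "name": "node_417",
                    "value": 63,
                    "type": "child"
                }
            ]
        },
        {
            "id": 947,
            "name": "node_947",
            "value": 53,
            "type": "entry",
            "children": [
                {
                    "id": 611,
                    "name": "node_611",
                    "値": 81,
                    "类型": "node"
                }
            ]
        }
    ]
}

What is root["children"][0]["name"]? "node_668"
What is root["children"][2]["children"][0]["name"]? "node_611"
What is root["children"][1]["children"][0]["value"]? 63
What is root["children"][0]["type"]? "child"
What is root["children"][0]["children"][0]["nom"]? "node_134"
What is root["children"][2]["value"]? 53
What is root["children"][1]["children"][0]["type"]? "child"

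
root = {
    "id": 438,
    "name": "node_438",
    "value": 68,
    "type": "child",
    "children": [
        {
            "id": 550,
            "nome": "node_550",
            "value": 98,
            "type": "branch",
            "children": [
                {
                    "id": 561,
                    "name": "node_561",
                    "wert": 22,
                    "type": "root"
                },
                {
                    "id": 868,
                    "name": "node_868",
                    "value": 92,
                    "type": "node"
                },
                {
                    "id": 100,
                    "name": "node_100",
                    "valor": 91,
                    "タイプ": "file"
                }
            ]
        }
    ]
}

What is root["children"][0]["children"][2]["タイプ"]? "file"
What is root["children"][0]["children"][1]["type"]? "node"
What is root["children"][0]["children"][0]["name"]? "node_561"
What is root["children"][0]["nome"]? "node_550"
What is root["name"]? "node_438"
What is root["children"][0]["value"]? 98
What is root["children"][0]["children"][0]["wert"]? 22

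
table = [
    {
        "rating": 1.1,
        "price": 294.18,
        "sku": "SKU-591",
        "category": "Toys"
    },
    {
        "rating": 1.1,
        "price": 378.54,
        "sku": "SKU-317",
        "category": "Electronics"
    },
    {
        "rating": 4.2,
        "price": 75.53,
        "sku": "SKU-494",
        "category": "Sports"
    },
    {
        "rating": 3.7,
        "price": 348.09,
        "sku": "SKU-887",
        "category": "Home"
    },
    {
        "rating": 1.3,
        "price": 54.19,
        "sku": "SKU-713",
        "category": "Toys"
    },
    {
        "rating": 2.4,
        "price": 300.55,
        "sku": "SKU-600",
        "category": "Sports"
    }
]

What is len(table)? 6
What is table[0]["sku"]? "SKU-591"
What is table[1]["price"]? 378.54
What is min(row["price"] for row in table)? 54.19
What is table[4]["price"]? 54.19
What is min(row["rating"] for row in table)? 1.1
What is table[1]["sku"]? "SKU-317"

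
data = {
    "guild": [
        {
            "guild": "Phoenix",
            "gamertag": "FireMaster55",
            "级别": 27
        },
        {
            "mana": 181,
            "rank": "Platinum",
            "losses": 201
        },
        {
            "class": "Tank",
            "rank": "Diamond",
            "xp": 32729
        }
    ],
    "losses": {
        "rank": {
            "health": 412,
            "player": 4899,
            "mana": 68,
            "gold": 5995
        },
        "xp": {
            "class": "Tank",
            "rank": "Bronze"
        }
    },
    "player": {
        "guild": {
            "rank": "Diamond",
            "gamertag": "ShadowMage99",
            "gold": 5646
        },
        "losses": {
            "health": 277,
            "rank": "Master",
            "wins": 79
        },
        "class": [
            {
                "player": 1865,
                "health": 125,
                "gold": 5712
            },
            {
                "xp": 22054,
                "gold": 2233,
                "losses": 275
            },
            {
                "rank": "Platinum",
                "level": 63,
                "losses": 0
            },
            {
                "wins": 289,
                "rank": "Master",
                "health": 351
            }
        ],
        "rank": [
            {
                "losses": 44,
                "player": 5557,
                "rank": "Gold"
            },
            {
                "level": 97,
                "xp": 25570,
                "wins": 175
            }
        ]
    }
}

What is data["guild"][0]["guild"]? "Phoenix"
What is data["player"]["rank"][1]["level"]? 97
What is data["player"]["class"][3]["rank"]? "Master"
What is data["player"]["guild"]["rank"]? "Diamond"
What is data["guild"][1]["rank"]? "Platinum"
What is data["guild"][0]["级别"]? 27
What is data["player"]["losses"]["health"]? 277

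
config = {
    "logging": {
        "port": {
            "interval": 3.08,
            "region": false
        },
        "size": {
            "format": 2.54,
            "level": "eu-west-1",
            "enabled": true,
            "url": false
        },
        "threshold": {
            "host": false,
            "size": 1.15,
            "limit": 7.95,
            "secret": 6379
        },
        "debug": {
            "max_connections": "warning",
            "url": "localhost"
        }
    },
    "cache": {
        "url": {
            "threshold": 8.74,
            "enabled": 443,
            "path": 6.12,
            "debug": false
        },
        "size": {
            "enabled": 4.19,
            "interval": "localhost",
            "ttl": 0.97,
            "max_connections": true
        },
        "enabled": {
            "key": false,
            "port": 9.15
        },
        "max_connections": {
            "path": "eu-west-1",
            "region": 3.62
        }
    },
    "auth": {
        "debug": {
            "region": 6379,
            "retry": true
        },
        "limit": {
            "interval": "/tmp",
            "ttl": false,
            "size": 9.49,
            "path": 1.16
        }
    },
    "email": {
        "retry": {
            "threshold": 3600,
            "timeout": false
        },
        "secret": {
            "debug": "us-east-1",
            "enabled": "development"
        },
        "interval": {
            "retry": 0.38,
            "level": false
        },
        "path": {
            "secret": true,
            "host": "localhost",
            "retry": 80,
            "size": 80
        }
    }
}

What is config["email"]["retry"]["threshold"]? 3600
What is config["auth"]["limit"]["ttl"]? False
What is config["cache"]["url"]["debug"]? False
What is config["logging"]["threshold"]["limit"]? 7.95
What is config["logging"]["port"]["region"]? False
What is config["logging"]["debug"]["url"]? "localhost"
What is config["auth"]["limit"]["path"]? 1.16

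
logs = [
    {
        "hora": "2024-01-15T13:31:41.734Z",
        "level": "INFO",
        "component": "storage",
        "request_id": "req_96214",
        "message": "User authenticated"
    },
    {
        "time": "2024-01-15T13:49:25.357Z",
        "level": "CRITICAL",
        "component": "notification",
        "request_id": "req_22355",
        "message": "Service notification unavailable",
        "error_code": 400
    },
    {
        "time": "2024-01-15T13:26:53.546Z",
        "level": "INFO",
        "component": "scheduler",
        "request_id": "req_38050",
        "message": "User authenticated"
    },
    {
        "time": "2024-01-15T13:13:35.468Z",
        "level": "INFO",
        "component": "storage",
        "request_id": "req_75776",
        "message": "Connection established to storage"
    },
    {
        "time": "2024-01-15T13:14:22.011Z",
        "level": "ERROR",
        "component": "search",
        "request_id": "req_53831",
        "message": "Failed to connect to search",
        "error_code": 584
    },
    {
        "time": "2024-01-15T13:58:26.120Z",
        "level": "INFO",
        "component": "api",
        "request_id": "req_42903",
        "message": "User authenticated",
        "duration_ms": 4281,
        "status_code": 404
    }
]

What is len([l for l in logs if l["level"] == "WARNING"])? 0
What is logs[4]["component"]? "search"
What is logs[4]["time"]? "2024-01-15T13:14:22.011Z"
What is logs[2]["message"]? "User authenticated"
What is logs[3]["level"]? "INFO"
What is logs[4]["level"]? "ERROR"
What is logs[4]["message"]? "Failed to connect to search"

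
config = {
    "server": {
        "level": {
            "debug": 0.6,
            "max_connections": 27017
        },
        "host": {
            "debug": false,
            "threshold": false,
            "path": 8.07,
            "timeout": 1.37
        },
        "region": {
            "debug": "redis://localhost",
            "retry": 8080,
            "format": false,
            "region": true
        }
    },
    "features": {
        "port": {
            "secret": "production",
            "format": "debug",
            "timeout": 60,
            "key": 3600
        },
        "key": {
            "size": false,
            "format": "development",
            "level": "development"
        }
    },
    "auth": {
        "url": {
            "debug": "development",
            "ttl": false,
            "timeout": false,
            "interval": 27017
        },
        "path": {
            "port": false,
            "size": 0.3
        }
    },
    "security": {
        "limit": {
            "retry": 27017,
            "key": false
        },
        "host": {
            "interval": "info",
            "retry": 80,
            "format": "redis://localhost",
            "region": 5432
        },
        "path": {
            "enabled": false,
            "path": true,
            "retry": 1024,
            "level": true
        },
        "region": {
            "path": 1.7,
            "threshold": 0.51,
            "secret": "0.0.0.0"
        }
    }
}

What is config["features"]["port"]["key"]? 3600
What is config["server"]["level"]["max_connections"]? 27017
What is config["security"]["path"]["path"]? True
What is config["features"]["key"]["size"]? False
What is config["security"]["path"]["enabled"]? False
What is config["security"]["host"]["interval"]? "info"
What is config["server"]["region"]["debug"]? "redis://localhost"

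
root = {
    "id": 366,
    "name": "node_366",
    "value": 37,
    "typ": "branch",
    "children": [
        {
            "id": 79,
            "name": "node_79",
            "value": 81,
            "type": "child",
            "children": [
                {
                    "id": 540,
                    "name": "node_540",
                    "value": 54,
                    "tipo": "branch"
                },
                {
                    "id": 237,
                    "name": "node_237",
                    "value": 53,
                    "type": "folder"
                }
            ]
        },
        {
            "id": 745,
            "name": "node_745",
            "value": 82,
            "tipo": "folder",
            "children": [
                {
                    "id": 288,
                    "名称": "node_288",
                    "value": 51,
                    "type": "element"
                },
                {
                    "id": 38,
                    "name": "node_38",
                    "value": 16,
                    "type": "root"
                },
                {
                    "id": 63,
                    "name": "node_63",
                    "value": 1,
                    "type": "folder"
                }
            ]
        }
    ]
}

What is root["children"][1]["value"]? 82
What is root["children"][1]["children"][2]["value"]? 1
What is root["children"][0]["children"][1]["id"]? 237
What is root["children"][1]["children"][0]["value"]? 51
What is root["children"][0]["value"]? 81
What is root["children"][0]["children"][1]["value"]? 53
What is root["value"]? 37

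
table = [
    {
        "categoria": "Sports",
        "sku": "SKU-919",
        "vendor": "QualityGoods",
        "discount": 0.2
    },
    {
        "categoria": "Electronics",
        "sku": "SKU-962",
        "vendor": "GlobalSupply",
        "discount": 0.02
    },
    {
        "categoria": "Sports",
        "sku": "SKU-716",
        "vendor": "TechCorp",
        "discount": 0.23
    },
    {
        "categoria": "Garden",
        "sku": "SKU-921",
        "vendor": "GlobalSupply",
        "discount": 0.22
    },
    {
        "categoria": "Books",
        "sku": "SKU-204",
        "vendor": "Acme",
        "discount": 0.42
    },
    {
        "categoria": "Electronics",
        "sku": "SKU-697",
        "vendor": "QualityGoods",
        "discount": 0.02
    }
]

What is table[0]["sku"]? "SKU-919"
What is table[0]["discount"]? 0.2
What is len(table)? 6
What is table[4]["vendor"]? "Acme"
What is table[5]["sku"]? "SKU-697"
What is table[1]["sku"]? "SKU-962"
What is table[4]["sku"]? "SKU-204"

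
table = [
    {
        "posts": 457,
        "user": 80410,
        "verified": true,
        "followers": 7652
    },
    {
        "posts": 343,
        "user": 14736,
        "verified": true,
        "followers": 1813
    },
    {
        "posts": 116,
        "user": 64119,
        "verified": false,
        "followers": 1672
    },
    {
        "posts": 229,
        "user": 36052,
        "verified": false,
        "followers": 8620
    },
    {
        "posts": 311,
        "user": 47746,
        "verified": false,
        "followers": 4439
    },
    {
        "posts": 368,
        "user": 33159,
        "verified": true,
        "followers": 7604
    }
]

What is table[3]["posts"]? 229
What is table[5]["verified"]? True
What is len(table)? 6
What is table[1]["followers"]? 1813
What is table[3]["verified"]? False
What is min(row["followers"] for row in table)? 1672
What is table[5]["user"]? 33159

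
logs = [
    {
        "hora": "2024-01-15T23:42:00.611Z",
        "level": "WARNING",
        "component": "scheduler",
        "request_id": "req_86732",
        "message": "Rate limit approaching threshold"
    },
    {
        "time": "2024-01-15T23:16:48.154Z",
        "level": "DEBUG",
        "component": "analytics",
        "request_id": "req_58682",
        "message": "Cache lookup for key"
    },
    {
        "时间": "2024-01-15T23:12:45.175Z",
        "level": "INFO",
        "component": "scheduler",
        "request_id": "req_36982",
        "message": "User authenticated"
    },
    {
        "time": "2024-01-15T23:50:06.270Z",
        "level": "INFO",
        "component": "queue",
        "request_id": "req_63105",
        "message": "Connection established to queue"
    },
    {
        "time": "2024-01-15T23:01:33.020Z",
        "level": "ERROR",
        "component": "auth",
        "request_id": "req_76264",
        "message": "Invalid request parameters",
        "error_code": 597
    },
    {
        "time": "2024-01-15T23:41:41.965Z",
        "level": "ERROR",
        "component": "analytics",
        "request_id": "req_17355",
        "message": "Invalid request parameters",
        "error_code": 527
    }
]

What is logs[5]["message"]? "Invalid request parameters"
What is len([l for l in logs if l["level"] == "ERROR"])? 2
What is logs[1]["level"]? "DEBUG"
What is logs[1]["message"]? "Cache lookup for key"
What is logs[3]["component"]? "queue"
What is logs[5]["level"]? "ERROR"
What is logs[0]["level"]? "WARNING"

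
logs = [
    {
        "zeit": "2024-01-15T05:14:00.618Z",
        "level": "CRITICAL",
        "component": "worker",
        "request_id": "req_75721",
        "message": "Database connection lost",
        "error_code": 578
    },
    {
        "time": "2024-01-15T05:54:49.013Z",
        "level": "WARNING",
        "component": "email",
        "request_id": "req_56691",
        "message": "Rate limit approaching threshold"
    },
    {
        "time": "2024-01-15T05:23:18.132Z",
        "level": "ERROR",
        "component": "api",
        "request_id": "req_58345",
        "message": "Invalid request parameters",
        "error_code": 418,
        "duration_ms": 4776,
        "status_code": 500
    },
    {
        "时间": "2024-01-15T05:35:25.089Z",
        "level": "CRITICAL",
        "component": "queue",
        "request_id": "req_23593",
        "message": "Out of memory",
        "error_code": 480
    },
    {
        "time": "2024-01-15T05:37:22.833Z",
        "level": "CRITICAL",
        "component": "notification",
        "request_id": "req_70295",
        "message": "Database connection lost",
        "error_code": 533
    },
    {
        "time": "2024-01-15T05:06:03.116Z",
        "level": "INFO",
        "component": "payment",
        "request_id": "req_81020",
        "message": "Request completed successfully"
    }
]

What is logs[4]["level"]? "CRITICAL"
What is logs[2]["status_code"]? 500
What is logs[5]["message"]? "Request completed successfully"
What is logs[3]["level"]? "CRITICAL"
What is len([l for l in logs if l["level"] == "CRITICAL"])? 3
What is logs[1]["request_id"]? "req_56691"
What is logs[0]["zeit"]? "2024-01-15T05:14:00.618Z"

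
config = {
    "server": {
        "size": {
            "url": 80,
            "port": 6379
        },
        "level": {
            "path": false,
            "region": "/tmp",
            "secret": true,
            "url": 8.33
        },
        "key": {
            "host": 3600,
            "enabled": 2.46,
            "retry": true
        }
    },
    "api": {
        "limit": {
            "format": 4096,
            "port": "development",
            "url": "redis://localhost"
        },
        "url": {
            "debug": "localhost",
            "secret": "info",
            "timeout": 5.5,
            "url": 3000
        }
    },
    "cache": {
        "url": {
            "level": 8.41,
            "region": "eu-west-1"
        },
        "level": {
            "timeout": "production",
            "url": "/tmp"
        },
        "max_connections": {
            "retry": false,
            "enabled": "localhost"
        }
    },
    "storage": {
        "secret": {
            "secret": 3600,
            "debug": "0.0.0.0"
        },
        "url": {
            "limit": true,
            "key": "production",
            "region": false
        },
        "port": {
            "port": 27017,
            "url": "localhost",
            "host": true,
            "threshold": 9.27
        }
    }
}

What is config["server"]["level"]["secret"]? True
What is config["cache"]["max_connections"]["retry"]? False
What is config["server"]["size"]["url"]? 80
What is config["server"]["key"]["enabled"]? 2.46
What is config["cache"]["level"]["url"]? "/tmp"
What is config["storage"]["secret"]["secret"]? 3600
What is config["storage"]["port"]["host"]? True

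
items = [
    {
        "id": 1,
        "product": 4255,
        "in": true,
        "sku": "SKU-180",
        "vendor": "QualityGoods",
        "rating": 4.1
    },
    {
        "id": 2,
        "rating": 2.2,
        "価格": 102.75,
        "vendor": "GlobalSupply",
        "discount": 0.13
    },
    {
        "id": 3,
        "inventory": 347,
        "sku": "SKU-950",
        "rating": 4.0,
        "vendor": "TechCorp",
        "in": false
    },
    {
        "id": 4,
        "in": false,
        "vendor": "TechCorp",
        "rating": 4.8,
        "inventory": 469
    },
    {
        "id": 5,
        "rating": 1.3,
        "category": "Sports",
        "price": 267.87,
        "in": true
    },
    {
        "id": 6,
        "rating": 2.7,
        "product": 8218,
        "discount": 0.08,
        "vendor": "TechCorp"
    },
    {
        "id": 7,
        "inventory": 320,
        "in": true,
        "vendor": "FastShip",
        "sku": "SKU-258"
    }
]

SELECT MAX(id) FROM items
7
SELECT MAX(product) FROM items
8218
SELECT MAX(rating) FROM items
4.8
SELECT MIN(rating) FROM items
1.3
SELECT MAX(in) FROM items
True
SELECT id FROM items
[1, 2, 3, 4, 5, 6, 7]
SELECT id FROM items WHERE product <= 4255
[1]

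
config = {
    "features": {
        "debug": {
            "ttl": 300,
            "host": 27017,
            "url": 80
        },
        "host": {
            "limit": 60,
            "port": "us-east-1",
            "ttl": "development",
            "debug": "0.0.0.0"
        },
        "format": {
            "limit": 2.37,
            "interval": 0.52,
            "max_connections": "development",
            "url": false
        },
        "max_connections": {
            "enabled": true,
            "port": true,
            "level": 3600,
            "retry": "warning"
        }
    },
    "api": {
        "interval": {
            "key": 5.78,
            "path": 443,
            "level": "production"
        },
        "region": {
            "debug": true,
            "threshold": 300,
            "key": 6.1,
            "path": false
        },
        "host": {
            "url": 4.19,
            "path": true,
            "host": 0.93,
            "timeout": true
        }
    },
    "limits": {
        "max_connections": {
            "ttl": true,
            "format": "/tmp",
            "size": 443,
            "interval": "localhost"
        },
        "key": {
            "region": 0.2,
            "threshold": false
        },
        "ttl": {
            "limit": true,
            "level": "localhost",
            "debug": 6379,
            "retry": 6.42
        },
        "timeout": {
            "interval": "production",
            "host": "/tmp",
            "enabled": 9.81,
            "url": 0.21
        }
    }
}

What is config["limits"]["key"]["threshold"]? False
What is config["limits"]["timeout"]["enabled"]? 9.81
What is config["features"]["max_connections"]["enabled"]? True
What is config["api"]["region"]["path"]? False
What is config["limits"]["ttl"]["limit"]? True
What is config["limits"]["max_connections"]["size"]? 443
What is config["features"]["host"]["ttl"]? "development"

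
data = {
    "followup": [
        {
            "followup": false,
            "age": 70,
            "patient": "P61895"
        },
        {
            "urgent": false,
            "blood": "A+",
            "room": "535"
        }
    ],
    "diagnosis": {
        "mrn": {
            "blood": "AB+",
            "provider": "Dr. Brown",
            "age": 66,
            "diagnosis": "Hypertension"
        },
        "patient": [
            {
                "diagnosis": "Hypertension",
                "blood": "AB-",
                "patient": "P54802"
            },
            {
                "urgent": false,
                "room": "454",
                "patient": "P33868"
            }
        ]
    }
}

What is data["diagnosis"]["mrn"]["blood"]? "AB+"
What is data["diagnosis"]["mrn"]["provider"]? "Dr. Brown"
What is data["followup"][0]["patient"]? "P61895"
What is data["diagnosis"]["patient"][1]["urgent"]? False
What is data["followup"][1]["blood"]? "A+"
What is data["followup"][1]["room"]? "535"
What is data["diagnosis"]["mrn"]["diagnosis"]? "Hypertension"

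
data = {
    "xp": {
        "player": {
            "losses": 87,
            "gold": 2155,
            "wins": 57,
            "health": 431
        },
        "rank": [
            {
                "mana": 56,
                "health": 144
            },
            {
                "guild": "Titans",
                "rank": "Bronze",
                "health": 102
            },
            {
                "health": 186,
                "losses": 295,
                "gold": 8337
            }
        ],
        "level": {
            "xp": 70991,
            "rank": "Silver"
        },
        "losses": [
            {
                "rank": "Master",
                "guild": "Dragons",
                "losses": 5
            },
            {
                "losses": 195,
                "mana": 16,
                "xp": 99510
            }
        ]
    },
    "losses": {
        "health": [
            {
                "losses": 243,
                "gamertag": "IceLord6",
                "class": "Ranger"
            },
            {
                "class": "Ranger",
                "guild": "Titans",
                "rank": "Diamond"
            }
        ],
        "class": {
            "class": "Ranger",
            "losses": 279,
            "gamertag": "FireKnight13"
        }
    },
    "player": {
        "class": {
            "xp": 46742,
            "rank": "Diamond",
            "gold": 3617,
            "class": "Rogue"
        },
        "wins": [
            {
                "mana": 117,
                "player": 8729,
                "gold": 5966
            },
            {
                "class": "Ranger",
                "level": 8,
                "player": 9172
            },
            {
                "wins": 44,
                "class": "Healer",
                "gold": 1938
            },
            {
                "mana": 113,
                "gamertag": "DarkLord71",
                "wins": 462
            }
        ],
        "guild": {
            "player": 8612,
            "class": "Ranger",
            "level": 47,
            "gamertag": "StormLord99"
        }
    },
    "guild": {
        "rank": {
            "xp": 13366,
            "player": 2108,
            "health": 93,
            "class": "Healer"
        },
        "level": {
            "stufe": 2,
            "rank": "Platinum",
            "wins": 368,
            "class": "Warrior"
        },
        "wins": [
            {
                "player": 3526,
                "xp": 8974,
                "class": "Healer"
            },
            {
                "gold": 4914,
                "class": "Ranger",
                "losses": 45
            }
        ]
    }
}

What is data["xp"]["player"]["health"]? 431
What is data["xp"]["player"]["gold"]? 2155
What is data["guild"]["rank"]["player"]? 2108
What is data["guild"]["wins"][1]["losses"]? 45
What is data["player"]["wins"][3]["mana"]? 113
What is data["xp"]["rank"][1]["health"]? 102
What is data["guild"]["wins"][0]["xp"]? 8974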